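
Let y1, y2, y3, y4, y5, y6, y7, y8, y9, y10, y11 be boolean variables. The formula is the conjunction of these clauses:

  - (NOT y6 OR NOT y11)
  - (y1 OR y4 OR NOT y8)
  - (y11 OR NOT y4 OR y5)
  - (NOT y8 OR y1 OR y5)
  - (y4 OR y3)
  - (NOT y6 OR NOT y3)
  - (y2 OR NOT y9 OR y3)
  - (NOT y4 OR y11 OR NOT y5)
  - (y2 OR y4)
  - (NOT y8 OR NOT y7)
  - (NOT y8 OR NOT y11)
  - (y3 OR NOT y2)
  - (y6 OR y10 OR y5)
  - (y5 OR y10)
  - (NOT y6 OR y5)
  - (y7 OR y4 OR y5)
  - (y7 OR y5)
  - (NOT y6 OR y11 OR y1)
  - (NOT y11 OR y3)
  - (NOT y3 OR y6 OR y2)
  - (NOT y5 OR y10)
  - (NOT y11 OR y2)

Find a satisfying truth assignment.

y1=1, y2=1, y3=1, y4=0, y5=1, y6=0, y7=1, y8=0, y9=0, y10=1, y11=1

Check each clause:
  1. (NOT y6 OR NOT y11) — NOT y6 is true.
  2. (y1 OR y4 OR NOT y8) — NOT y8 is true.
  3. (y5 OR y11 OR NOT y4) — y11 is true.
  4. (y1 OR NOT y8 OR y5) — NOT y8 is true.
  5. (y3 OR y4) — y3 is true.
  6. (NOT y6 OR NOT y3) — NOT y6 is true.
  7. (NOT y9 OR y3 OR y2) — y2 is true.
  8. (NOT y5 OR NOT y4 OR y11) — y11 is true.
  9. (y2 OR y4) — y2 is true.
  10. (NOT y8 OR NOT y7) — NOT y8 is true.
  11. (NOT y8 OR NOT y11) — NOT y8 is true.
  12. (y3 OR NOT y2) — y3 is true.
  13. (y10 OR y6 OR y5) — y10 is true.
  14. (y10 OR y5) — y10 is true.
  15. (y5 OR NOT y6) — NOT y6 is true.
  16. (y7 OR y5 OR y4) — y5 is true.
  17. (y5 OR y7) — y5 is true.
  18. (y1 OR NOT y6 OR y11) — y1 is true.
  19. (NOT y11 OR y3) — y3 is true.
  20. (y2 OR y6 OR NOT y3) — y2 is true.
  21. (NOT y5 OR y10) — y10 is true.
  22. (NOT y11 OR y2) — y2 is true.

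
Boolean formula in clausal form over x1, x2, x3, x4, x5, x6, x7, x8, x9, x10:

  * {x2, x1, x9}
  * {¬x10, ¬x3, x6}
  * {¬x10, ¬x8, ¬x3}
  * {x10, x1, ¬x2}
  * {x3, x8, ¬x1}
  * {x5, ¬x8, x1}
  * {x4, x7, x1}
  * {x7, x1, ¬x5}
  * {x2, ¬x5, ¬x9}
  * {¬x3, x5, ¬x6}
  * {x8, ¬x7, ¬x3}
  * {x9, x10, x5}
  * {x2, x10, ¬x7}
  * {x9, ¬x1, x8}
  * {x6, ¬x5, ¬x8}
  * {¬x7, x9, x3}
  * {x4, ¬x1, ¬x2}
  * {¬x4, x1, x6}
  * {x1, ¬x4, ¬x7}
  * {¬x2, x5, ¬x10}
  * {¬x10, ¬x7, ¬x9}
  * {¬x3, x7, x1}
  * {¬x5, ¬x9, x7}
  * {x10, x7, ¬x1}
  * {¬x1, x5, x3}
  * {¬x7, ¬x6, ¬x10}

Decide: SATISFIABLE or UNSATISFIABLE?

SATISFIABLE

Try x1 = True.
For the remaining variables, x2 = True, x3 = True, x4 = True, x5 = True, x6 = True, x7 = True, x8 = True, x9 = True, x10 = False works.
Every clause has at least one true literal under this assignment.
So x1=1, x2=1, x3=1, x4=1, x5=1, x6=1, x7=1, x8=1, x9=1, x10=0 is a satisfying assignment.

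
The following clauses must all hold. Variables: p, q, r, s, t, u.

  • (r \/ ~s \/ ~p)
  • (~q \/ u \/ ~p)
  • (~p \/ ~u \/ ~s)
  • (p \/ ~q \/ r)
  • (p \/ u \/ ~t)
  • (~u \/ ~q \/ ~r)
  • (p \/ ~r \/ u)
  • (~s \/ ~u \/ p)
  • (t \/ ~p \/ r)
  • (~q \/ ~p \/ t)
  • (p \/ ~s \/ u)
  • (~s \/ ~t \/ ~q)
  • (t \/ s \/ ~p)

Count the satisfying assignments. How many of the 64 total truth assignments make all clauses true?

12

Case analysis on p and u:
  p=T, u=T: remaining (q,r,s,t) ∈ {(F,F,F,T); (F,T,F,T); (T,F,F,T)} — 3.
  p=T, u=F: remaining (q,r,s,t) ∈ {(F,F,F,T); (F,T,F,T); (F,T,T,F); (F,T,T,T)} — 4.
  p=F, u=T: remaining (q,r,s,t) ∈ {(F,F,F,F); (F,F,F,T); (F,T,F,F); (F,T,F,T)} — 4.
  p=F, u=F: remaining (q,r,s,t) ∈ {(F,F,F,F)} — 1.
Total: 3 + 4 + 4 + 1 = 12.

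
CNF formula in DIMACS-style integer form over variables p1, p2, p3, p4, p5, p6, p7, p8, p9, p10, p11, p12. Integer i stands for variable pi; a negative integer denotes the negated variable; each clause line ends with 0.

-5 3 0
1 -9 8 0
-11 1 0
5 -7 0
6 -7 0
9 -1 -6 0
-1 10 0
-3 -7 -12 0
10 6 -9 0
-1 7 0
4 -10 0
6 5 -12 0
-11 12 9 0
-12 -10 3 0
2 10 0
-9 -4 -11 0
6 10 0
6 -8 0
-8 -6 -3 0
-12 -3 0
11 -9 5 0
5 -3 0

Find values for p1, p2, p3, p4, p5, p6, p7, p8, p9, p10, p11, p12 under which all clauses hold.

p1 = F, p2 = T, p3 = F, p4 = T, p5 = F, p6 = T, p7 = F, p8 = T, p9 = F, p10 = T, p11 = F, p12 = F

Check each clause:
  1. (~p5 | p3) — ~p5 is true.
  2. (~p9 | p1 | p8) — p8 is true.
  3. (p1 | ~p11) — ~p11 is true.
  4. (p5 | ~p7) — ~p7 is true.
  5. (p6 | ~p7) — ~p7 is true.
  6. (~p1 | p9 | ~p6) — ~p1 is true.
  7. (p10 | ~p1) — p10 is true.
  8. (~p3 | ~p7 | ~p12) — ~p7 is true.
  9. (~p9 | p6 | p10) — p10 is true.
  10. (~p1 | p7) — ~p1 is true.
  11. (p4 | ~p10) — p4 is true.
  12. (p6 | p5 | ~p12) — ~p12 is true.
  13. (p12 | p9 | ~p11) — ~p11 is true.
  14. (~p10 | ~p12 | p3) — ~p12 is true.
  15. (p2 | p10) — p2 is true.
  16. (~p4 | ~p9 | ~p11) — ~p11 is true.
  17. (p6 | p10) — p10 is true.
  18. (p6 | ~p8) — p6 is true.
  19. (~p6 | ~p8 | ~p3) — ~p3 is true.
  20. (~p3 | ~p12) — ~p12 is true.
  21. (p11 | p5 | ~p9) — ~p9 is true.
  22. (p5 | ~p3) — ~p3 is true.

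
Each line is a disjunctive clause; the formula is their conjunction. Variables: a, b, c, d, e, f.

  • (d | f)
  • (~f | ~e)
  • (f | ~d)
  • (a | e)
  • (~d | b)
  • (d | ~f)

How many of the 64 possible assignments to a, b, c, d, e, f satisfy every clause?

2

The models are:
  a=T b=T c=F d=T e=F f=T
  a=T b=T c=T d=T e=F f=T
Count: 2.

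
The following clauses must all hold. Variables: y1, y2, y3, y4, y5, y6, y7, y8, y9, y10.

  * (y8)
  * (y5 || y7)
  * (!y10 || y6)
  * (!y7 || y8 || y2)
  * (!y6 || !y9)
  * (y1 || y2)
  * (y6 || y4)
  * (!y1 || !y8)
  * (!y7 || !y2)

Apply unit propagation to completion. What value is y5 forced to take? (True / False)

(y8) is a unit clause: y8 = True.
(!y8 || !y1): since y8 = True, the clause reduces to (!y1). y1 = False.
In (y2 || y1), y1 is now false; y2 must hold, so y2 = True.
From (!y2 || !y7) and y2 = True: y7 = False.
(y7 || y5): since y7 = False, the clause reduces to (y5). y5 = True.

True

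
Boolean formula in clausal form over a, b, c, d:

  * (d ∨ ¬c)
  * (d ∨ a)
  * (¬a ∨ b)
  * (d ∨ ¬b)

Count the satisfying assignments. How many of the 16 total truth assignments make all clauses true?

6

The models are:
  a=0 b=0 c=0 d=1
  a=0 b=0 c=1 d=1
  a=0 b=1 c=0 d=1
  a=0 b=1 c=1 d=1
  a=1 b=1 c=0 d=1
  a=1 b=1 c=1 d=1
That's 6 in total.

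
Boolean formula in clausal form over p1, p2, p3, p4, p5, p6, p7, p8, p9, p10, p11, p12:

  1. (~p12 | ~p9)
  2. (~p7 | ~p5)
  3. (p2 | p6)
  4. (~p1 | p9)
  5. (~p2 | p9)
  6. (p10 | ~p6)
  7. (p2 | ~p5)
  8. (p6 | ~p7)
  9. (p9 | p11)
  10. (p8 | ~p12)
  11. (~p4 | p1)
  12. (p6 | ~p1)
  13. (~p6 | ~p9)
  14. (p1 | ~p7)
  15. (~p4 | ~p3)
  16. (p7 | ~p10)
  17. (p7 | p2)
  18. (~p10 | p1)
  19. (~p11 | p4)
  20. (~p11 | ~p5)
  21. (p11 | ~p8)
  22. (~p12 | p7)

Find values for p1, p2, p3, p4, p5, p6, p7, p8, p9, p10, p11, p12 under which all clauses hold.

p1 = 0, p2 = 1, p3 = 0, p4 = 0, p5 = 0, p6 = 0, p7 = 0, p8 = 0, p9 = 1, p10 = 0, p11 = 0, p12 = 0

Check each clause:
  1. (~p9 | ~p12) — ~p12 is true.
  2. (~p7 | ~p5) — ~p7 is true.
  3. (p2 | p6) — p2 is true.
  4. (~p1 | p9) — p9 is true.
  5. (~p2 | p9) — p9 is true.
  6. (p10 | ~p6) — ~p6 is true.
  7. (~p5 | p2) — p2 is true.
  8. (~p7 | p6) — ~p7 is true.
  9. (p11 | p9) — p9 is true.
  10. (p8 | ~p12) — ~p12 is true.
  11. (p1 | ~p4) — ~p4 is true.
  12. (p6 | ~p1) — ~p1 is true.
  13. (~p6 | ~p9) — ~p6 is true.
  14. (~p7 | p1) — ~p7 is true.
  15. (~p3 | ~p4) — ~p4 is true.
  16. (~p10 | p7) — ~p10 is true.
  17. (p7 | p2) — p2 is true.
  18. (p1 | ~p10) — ~p10 is true.
  19. (~p11 | p4) — ~p11 is true.
  20. (~p11 | ~p5) — ~p5 is true.
  21. (p11 | ~p8) — ~p8 is true.
  22. (p7 | ~p12) — ~p12 is true.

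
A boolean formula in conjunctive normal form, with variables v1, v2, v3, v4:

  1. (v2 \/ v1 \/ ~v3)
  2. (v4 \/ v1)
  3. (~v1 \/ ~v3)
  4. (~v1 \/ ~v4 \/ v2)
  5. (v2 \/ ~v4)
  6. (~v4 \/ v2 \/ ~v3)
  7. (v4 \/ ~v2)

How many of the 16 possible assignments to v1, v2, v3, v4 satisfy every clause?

The models are:
  v1=F v2=T v3=F v4=T
  v1=F v2=T v3=T v4=T
  v1=T v2=F v3=F v4=F
  v1=T v2=T v3=F v4=T
That's 4 in total.

4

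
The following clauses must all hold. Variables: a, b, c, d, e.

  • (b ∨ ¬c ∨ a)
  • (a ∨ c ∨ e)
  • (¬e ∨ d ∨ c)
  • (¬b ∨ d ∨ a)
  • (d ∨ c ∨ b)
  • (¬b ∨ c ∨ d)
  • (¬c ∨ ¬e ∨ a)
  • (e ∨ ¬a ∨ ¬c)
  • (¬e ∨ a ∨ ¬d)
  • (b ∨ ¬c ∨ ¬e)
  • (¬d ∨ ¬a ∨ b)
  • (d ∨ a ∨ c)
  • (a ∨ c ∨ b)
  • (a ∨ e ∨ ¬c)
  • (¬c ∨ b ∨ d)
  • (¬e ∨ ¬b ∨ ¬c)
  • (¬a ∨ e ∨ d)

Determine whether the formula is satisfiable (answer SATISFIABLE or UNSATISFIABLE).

SATISFIABLE

Set a = True and propagate.
Try b = True.
For the remaining variables, c = False, d = True, e = False works.
So a=T, b=T, c=F, d=T, e=F is a satisfying assignment.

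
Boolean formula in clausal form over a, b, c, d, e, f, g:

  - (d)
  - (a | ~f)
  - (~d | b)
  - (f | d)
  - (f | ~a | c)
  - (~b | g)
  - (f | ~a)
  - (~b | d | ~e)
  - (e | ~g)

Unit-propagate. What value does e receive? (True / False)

Unit clause (d) sets d = True.
(b | ~d): since d = True, the clause reduces to (b). b = True.
From (g | ~b) and b = True: g = True.
(e | ~g) with g = True leaves only e, so e = True.

True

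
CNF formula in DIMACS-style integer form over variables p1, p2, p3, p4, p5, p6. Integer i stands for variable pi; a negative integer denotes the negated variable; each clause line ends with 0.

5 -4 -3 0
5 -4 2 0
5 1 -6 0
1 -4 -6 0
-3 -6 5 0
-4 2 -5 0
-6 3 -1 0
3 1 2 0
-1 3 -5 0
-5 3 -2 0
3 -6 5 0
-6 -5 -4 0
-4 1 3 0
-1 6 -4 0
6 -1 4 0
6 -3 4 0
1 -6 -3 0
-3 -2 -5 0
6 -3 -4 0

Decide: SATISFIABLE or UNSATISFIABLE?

SATISFIABLE

Set p1 = True and propagate.
For the remaining variables, p2 = False, p3 = True, p4 = False, p5 = True, p6 = True works.
So p1=True, p2=False, p3=True, p4=False, p5=True, p6=True is a satisfying assignment.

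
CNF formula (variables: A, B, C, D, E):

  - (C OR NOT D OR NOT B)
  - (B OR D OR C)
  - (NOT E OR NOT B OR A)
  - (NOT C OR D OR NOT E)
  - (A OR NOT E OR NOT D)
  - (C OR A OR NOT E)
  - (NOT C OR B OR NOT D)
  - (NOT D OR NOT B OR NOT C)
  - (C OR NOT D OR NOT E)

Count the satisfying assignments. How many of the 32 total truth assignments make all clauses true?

9

Split on C, then D.
  C=1, D=1: a clause becomes empty — 0.
  C=1, D=0: remaining (A,B,E) ∈ {(0,0,0); (0,1,0); (1,0,0); (1,1,0)} — 4.
  C=0, D=1: remaining (A,B,E) ∈ {(0,0,0); (1,0,0)} — 2.
  C=0, D=0: remaining (A,B,E) ∈ {(0,1,0); (1,1,0); (1,1,1)} — 3.
Total: 0 + 4 + 2 + 3 = 9.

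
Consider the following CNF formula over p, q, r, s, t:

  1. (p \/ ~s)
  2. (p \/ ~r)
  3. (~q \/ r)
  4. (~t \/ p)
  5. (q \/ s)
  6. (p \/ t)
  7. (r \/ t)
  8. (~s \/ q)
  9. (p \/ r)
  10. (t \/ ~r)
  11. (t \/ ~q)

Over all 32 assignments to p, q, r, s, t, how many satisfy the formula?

2

The models are:
  p=T q=T r=T s=F t=T
  p=T q=T r=T s=T t=T
Count: 2.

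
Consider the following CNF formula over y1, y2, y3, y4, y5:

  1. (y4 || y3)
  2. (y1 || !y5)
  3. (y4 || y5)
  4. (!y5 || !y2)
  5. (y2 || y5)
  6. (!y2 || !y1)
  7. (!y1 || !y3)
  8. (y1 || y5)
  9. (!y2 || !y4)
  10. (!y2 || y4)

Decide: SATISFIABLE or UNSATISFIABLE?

Try y1 = True.
  then y2 is forced to False.
  then y5 is forced to True.
  then y3 is forced to False.
  then y4 is forced to True.
So y1=T  y2=F  y3=F  y4=T  y5=T is a satisfying assignment.

SATISFIABLE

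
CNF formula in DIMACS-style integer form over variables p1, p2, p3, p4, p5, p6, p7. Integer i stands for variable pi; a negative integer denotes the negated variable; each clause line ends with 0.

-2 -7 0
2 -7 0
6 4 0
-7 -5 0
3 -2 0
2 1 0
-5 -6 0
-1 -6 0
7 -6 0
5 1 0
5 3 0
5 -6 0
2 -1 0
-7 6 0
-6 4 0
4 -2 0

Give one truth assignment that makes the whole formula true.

p1=True, p2=True, p3=True, p4=True, p5=True, p6=False, p7=False

Pure literal: p3 appears only positively; assign p3 = True.
Pure literal: p4 appears only positively; assign p4 = True.
Set p1 = True and propagate.
  then p6 is forced to False.
  then p2 is forced to True.
  then p7 is forced to False.
p5 is now unconstrained; take p5 = True.
Every clause has at least one true literal under this assignment.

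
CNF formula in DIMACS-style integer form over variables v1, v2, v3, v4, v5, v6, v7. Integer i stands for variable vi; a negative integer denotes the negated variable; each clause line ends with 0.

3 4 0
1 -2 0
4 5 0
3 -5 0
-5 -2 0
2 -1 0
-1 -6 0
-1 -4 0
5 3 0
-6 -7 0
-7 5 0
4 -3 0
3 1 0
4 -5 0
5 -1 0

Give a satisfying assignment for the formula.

v1=False, v2=False, v3=True, v4=True, v5=False, v6=False, v7=False

Pure literal: v6 appears only negated; assign v6 = False.
Pure literal: v7 appears only negated; assign v7 = False.
Try v1 = False.
  then v2 is forced to False.
  then v3 is forced to True.
  then v4 is forced to True.
v5 is now unconstrained; take v5 = False.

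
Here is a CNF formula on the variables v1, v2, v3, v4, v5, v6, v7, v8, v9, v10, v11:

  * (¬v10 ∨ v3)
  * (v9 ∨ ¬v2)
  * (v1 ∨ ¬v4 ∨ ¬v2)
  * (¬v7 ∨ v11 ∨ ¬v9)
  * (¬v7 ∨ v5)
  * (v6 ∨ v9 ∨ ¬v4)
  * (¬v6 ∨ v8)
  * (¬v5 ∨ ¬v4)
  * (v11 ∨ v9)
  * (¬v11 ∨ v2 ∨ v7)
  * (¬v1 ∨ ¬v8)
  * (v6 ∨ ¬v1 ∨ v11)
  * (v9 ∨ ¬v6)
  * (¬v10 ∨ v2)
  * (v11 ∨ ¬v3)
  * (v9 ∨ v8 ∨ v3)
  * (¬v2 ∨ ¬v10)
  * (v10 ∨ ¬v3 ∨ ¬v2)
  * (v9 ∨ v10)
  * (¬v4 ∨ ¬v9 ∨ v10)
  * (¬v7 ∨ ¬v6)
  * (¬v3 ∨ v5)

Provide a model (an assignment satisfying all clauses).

v1=F, v2=T, v3=F, v4=F, v5=F, v6=T, v7=F, v8=T, v9=T, v10=F, v11=F

v4 occurs only negated in the remaining clauses — set v4 = False.
Try v1 = False.
Set v2 = True and propagate.
  then v9 is forced to True.
  then v10 is forced to False.
  then v3 is forced to False.
For the remaining variables, v5 = False, v6 = True, v7 = False, v8 = True, v11 = False works.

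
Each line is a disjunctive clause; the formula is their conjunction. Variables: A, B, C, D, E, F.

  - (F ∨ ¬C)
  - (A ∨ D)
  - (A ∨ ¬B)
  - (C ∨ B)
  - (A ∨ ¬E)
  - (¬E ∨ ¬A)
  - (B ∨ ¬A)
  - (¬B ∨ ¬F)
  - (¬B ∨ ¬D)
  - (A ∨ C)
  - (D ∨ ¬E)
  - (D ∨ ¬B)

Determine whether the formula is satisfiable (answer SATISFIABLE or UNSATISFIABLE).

Pure literal: E appears only negated; assign E = False.
Try A = False.
  then D is forced to True.
  then B is forced to False.
  then C is forced to True.
  then F is forced to True.
Every clause has at least one true literal under this assignment.
So A=False, B=False, C=True, D=True, E=False, F=True is a satisfying assignment.

SATISFIABLE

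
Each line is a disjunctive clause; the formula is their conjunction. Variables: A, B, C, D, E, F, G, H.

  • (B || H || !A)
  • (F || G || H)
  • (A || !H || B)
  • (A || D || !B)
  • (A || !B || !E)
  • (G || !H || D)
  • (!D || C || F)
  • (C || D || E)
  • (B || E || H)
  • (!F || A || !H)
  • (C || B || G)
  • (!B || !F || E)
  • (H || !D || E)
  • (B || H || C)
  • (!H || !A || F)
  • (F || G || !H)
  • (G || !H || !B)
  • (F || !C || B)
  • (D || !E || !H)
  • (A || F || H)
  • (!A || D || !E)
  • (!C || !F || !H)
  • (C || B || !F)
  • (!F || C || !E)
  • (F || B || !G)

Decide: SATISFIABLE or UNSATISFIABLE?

Try A = False.
Branch on B: take B = False.
  then H is forced to False.
  then E is forced to True.
  then C is forced to True.
  then F is forced to True.
D, G are now unconstrained; take D = False, G = True.
So A=False, B=False, C=True, D=False, E=True, F=True, G=True, H=False is a satisfying assignment.

SATISFIABLE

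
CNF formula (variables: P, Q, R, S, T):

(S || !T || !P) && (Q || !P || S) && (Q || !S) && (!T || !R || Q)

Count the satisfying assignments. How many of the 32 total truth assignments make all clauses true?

17

Case analysis on Q and S:
  Q=1, S=1: P, R, T free → 2^3 = 8.
  Q=1, S=0: R free; 3 ways for (P,T) × 2^1 = 6.
  Q=0, S=1: a clause becomes empty — 0.
  Q=0, S=0: remaining (P,R,T) ∈ {(0,0,0); (0,0,1); (0,1,0)} — 3.
Total: 8 + 6 + 0 + 3 = 17.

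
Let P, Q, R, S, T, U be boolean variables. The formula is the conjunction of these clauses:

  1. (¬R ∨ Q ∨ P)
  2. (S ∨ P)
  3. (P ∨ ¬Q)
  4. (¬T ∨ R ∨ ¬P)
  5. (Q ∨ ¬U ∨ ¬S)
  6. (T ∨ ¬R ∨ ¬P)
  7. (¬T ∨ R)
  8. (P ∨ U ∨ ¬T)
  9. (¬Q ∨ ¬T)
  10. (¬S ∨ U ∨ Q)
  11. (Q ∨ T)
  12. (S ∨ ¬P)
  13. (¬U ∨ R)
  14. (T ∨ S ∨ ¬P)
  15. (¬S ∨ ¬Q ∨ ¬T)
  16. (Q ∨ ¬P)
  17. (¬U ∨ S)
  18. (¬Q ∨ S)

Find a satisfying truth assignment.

P = 1  Q = 1  R = 0  S = 1  T = 0  U = 0

Set P = True and propagate.
  then S is forced to True.
  then Q is forced to True.
  then T is forced to False.
  then R is forced to False.
  then U is forced to False.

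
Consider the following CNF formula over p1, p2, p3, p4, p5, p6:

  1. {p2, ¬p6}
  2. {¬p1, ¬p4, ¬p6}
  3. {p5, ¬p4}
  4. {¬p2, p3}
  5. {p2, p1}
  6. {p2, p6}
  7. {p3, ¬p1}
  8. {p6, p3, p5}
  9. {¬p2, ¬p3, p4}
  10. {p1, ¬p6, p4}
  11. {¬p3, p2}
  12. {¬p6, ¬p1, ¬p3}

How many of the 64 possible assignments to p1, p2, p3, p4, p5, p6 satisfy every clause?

Satisfying assignments:
  p1=0 p2=1 p3=1 p4=1 p5=1 p6=0
  p1=0 p2=1 p3=1 p4=1 p5=1 p6=1
  p1=1 p2=1 p3=1 p4=1 p5=1 p6=0
That's 3 in total.

3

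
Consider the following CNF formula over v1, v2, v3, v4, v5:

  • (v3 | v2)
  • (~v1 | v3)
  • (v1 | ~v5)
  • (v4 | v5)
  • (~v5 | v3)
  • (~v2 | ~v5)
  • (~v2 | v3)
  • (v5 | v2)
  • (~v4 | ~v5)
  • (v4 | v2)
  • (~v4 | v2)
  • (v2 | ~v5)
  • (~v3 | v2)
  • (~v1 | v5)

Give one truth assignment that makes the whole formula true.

Set v1 = False and propagate.
  then v5 is forced to False.
  then v4 is forced to True.
  then v2 is forced to True.
  then v3 is forced to True.

v1=F, v2=T, v3=T, v4=T, v5=F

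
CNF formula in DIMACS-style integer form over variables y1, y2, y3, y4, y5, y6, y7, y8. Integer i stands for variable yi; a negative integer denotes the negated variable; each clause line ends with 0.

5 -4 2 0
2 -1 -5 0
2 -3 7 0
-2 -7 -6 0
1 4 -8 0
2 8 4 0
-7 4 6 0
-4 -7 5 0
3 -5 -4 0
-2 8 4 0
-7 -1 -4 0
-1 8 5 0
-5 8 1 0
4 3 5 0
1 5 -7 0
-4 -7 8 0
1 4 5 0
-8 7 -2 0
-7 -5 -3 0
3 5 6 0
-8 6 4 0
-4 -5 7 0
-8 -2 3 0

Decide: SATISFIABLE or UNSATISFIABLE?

Branch on y1: take y1 = True.
The remaining clauses are satisfied by y2 = False, y3 = True, y4 = False, y5 = False, y6 = True, y7 = True, y8 = True.
So y1 = T, y2 = F, y3 = T, y4 = F, y5 = F, y6 = T, y7 = T, y8 = T is a satisfying assignment.

SATISFIABLE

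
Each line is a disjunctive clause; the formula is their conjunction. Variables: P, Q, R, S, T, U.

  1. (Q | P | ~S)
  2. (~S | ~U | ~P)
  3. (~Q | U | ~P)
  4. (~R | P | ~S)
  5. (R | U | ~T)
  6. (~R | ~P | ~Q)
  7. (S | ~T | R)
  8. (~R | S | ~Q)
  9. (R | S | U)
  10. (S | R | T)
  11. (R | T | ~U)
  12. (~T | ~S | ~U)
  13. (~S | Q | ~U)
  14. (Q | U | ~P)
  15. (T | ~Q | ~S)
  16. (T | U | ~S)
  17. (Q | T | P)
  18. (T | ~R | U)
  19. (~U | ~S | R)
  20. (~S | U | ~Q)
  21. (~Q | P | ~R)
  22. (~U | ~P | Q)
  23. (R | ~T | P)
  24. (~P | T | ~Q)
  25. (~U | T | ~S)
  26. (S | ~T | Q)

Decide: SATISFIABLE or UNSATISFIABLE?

UNSATISFIABLE

S = True:
  U = True:
    propagation gives P=False, Q=True, R=False; an empty clause results — contradiction.
  U = False:
    propagation gives T=True, R=True, P=True, Q=False; an empty clause results — contradiction.
S = False:
  R = True:
    propagation gives Q=False, T=False, P=True, U=True; an empty clause results — contradiction.
  R = False:
    propagation gives T=False; an empty clause results — contradiction.
Every branch closes, so no satisfying assignment exists.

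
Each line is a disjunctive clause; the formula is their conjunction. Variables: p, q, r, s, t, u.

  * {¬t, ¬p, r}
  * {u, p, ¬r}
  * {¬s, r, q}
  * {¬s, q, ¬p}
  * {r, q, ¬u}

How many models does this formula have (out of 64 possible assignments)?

35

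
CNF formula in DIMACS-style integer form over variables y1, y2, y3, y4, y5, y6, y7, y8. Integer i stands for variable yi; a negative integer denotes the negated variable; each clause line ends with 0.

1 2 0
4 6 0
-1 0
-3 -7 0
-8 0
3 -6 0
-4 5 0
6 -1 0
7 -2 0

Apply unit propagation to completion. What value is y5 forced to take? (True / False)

True

Unit clause (NOT y1) sets y1 = False.
From (y2 OR y1) and y1 = False: y2 = True.
(NOT y8) is a unit clause: y8 = False.
From (NOT y2 OR y7) and y2 = True: y7 = True.
(NOT y3 OR NOT y7): since y7 = True, the clause reduces to (NOT y3). y3 = False.
In (y3 OR NOT y6), y3 is now false; NOT y6 must hold, so y6 = False.
In (y6 OR y4), y6 is now false; y4 must hold, so y4 = True.
From (NOT y4 OR y5) and y4 = True: y5 = True.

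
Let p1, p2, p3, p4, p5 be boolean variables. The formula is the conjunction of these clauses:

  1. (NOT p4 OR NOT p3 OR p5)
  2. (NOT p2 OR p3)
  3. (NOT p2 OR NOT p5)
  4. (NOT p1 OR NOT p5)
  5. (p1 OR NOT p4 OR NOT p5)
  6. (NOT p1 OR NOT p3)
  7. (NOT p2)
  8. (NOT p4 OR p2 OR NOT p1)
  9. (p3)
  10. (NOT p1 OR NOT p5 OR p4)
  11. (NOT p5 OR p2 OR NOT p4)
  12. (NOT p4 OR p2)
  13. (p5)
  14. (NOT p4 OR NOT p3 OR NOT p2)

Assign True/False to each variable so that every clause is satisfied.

p1 = F, p2 = F, p3 = T, p4 = F, p5 = T

(NOT p2) is a unit clause, so p2 = False.
Unit propagation: (p3) forces p3 = True.
Unit propagation: (NOT p1) forces p1 = False.
(NOT p4) is a unit clause, so p4 = False.
Unit propagation: (p5) forces p5 = True.
Every clause has at least one true literal under this assignment.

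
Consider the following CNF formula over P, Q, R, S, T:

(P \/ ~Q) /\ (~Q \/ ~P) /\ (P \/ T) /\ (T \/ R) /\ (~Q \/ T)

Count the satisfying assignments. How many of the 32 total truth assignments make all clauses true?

Split on P, then Q.
  P=1, Q=1: a clause becomes empty — 0.
  P=1, Q=0: S free; 3 ways for (R,T) × 2^1 = 6.
  P=0, Q=1: a clause becomes empty — 0.
  P=0, Q=0: remaining (R,S,T) ∈ {(0,0,1); (0,1,1); (1,0,1); (1,1,1)} — 4.
Total: 0 + 6 + 0 + 4 = 10.

10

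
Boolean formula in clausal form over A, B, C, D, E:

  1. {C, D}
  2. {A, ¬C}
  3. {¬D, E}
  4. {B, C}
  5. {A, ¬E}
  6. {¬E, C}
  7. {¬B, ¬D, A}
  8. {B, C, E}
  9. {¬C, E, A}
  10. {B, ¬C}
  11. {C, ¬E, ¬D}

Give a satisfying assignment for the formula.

A occurs only positively in the remaining clauses — set A = True.
Set B = True and propagate.
The remaining clauses are satisfied by C = True, D = False, E = False.

A=T, B=T, C=T, D=F, E=F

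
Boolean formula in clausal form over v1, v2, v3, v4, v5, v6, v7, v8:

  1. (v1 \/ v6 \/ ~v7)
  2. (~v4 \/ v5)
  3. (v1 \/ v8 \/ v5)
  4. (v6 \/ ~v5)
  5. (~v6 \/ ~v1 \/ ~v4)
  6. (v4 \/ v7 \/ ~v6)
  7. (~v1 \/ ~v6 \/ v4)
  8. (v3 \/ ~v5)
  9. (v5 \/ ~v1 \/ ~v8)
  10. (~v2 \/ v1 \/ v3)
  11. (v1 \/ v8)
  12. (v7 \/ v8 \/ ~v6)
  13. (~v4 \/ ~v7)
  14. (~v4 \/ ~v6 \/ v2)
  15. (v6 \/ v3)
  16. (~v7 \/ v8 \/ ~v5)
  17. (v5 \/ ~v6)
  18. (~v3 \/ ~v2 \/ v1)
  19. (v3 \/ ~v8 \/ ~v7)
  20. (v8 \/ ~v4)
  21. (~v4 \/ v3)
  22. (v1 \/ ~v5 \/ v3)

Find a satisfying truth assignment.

v1 = True, v2 = False, v3 = True, v4 = False, v5 = False, v6 = False, v7 = False, v8 = False

Check each clause:
  1. (v1 \/ v6 \/ ~v7) — v1 is true.
  2. (~v4 \/ v5) — ~v4 is true.
  3. (v1 \/ v5 \/ v8) — v1 is true.
  4. (~v5 \/ v6) — ~v5 is true.
  5. (~v1 \/ ~v4 \/ ~v6) — ~v6 is true.
  6. (v4 \/ ~v6 \/ v7) — ~v6 is true.
  7. (~v1 \/ v4 \/ ~v6) — ~v6 is true.
  8. (v3 \/ ~v5) — v3 is true.
  9. (~v8 \/ ~v1 \/ v5) — ~v8 is true.
  10. (~v2 \/ v3 \/ v1) — v1 is true.
  11. (v1 \/ v8) — v1 is true.
  12. (~v6 \/ v7 \/ v8) — ~v6 is true.
  13. (~v7 \/ ~v4) — ~v7 is true.
  14. (~v4 \/ v2 \/ ~v6) — ~v6 is true.
  15. (v6 \/ v3) — v3 is true.
  16. (~v7 \/ ~v5 \/ v8) — ~v7 is true.
  17. (v5 \/ ~v6) — ~v6 is true.
  18. (~v3 \/ v1 \/ ~v2) — v1 is true.
  19. (~v8 \/ v3 \/ ~v7) — ~v8 is true.
  20. (v8 \/ ~v4) — ~v4 is true.
  21. (v3 \/ ~v4) — v3 is true.
  22. (v1 \/ ~v5 \/ v3) — v3 is true.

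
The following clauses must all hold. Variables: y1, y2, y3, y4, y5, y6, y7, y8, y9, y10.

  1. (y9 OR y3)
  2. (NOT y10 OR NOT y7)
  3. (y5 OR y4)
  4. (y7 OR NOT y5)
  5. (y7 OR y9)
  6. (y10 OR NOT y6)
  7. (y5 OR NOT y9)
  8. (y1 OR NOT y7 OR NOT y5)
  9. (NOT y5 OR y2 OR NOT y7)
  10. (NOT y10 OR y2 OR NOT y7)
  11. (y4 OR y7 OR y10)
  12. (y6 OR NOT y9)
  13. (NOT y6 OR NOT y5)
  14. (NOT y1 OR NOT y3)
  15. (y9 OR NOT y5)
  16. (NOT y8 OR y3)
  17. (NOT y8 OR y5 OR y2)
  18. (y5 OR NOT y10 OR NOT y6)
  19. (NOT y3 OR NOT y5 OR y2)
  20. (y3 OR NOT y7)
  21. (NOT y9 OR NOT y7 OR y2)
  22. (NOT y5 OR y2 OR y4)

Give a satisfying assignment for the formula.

Pure literal: y4 appears only positively; assign y4 = True.
Pure literal: y8 appears only negated; assign y8 = False.
Branch on y1: take y1 = False.
Try y2 = False.
The remaining clauses are satisfied by y3 = True, y5 = False, y6 = False, y7 = True, y9 = False, y10 = False.
Every clause has at least one true literal under this assignment.

y1 = 0  y2 = 0  y3 = 1  y4 = 1  y5 = 0  y6 = 0  y7 = 1  y8 = 0  y9 = 0  y10 = 0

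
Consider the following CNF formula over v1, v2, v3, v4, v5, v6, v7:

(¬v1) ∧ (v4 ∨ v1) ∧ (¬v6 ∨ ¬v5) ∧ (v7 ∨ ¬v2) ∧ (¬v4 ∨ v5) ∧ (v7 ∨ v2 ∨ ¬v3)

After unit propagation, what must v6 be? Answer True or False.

Unit clause (¬v1) sets v1 = False.
(v1 ∨ v4): since v1 = False, the clause reduces to (v4). v4 = True.
(¬v4 ∨ v5): since v4 = True, the clause reduces to (v5). v5 = True.
(¬v5 ∨ ¬v6): since v5 = True, the clause reduces to (¬v6). v6 = False.

False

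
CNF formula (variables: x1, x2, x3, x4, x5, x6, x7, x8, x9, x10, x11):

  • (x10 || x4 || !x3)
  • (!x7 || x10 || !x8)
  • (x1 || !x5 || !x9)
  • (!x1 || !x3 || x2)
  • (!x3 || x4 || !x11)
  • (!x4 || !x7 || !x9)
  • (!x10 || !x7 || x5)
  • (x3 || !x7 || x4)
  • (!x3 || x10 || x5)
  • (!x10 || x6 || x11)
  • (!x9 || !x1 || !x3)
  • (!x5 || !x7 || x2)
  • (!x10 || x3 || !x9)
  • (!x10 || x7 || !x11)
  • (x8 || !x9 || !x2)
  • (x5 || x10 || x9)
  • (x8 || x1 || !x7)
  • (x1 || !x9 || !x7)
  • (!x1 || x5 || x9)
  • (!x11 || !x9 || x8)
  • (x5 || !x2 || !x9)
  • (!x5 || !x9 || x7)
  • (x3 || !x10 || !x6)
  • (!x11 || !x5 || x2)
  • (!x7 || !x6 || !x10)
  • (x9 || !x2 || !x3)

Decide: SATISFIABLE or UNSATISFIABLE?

Set x1 = True and propagate.
Branch on x2: take x2 = False.
  then x3 is forced to False.
Try x4 = False.
  then x7 is forced to False.
The remaining clauses are satisfied by x5 = False, x6 = True, x8 = True, x9 = True, x10 = False, x11 = True.
So x1=True, x2=False, x3=False, x4=False, x5=False, x6=True, x7=False, x8=True, x9=True, x10=False, x11=True is a satisfying assignment.

SATISFIABLE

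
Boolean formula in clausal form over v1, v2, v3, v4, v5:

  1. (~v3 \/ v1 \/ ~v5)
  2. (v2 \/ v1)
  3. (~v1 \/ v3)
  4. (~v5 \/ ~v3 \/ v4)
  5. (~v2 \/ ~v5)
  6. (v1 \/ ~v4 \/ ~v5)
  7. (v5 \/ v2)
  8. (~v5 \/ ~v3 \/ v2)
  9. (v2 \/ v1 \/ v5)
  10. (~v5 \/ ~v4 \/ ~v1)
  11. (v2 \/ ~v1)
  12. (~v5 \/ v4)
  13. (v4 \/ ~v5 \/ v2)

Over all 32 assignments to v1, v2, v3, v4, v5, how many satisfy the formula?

6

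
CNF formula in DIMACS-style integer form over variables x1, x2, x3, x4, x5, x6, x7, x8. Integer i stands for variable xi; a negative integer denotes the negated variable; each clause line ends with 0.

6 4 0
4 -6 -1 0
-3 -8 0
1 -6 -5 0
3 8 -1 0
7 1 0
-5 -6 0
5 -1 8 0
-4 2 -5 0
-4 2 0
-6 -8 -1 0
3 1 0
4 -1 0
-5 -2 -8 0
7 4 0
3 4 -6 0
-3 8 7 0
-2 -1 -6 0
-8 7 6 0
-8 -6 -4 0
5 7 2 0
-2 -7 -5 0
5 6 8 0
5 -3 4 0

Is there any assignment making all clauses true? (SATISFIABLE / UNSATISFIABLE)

SATISFIABLE

Set x1 = True and propagate.
  then x4 is forced to True.
  then x2 is forced to True.
  then x6 is forced to False.
Set x3 = False and propagate.
  then x8 is forced to True.
  then x5 is forced to False.
  then x7 is forced to True.
Every clause has at least one true literal under this assignment.
So x1=1, x2=1, x3=0, x4=1, x5=0, x6=0, x7=1, x8=1 is a satisfying assignment.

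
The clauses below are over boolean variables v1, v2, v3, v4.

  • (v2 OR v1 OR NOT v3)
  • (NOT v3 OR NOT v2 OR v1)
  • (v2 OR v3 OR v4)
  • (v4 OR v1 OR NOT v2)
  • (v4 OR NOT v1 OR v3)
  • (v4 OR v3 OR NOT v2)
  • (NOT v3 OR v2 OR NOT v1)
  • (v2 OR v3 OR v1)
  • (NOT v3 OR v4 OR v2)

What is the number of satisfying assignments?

5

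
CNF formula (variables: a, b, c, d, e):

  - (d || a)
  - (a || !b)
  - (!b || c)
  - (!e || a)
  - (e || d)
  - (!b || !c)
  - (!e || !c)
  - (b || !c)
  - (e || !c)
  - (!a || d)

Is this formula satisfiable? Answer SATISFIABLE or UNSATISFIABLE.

Pure literal: d appears only positively; assign d = True.
Branch on a: take a = False.
  then b is forced to False.
  then e is forced to False.
  then c is forced to False.
Every clause has at least one true literal under this assignment.
So a=F  b=F  c=F  d=T  e=F is a satisfying assignment.

SATISFIABLE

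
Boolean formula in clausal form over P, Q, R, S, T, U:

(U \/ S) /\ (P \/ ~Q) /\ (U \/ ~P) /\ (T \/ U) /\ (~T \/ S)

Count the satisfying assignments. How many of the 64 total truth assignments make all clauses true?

Split on U, then P.
  U=T, P=T: Q, R free; 3 ways for (S,T) × 2^2 = 12.
  U=T, P=F: R free; 3 ways for (Q,S,T) × 2^1 = 6.
  U=F, P=T: a clause becomes empty — 0.
  U=F, P=F: remaining (Q,R,S,T) ∈ {(F,F,T,T); (F,T,T,T)} — 2.
Total: 12 + 6 + 0 + 2 = 20.

20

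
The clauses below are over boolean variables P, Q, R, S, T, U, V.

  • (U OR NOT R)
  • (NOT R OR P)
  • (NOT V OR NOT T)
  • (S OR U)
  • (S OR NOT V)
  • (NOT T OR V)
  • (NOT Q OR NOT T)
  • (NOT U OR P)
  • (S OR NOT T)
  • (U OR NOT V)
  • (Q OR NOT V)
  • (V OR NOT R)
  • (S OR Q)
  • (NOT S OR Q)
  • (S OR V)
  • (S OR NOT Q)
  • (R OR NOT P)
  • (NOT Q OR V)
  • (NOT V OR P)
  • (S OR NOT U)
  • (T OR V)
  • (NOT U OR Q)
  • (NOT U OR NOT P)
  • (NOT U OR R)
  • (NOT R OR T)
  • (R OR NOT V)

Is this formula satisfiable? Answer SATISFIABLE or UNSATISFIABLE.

V = True:
  propagation gives T=False, S=True, U=True, P=True; an empty clause results — contradiction.
V = False:
  propagation gives T=False; an empty clause results — contradiction.
Every branch closes, so no satisfying assignment exists.

UNSATISFIABLE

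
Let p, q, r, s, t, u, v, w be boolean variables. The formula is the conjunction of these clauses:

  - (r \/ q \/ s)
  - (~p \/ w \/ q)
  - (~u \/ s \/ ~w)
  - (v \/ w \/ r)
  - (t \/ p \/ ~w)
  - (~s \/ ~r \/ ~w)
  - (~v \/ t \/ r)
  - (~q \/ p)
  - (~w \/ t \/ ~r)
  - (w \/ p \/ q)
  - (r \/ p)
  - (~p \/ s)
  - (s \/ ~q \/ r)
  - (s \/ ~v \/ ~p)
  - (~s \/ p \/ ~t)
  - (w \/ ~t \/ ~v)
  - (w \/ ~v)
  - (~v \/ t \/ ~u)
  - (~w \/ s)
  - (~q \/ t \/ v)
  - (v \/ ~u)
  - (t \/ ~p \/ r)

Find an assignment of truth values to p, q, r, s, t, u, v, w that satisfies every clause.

Try p = True.
  then s is forced to True.
Try q = False.
  then w is forced to True.
  then r is forced to False.
  then t is forced to True.
The remaining clauses are satisfied by u = True, v = True.
Every clause has at least one true literal under this assignment.

p=1, q=0, r=0, s=1, t=1, u=1, v=1, w=1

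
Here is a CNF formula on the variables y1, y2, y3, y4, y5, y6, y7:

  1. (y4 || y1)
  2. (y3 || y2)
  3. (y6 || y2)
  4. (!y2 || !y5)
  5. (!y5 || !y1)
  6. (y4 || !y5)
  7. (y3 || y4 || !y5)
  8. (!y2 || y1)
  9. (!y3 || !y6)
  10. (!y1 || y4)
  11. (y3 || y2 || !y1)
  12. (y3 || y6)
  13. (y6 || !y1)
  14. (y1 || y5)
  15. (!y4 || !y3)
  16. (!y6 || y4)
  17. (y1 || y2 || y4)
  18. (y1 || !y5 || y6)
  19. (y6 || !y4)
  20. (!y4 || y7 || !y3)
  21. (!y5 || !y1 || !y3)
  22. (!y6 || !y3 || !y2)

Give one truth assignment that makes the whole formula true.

y1=True, y2=True, y3=False, y4=True, y5=False, y6=True, y7=True

Pure literal: y7 appears only positively; assign y7 = True.
Try y1 = True.
  then y5 is forced to False.
  then y4 is forced to True.
  then y6 is forced to True.
  then y3 is forced to False.
  then y2 is forced to True.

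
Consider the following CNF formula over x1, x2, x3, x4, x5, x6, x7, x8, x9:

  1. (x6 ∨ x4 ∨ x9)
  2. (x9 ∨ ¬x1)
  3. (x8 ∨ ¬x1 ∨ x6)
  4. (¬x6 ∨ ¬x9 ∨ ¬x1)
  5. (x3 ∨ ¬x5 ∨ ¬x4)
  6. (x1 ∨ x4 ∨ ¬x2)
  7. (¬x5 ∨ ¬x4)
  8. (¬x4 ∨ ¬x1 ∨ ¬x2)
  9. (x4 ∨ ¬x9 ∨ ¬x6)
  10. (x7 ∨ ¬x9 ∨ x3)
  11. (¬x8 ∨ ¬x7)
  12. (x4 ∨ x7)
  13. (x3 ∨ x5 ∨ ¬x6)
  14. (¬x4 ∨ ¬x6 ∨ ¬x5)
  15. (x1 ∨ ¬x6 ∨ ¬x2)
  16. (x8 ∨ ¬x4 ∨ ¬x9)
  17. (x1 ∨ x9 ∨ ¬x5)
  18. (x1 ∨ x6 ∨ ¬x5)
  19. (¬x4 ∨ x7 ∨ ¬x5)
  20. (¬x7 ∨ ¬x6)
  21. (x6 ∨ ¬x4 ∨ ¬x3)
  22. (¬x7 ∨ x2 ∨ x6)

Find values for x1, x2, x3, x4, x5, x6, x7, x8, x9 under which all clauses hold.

x1 = False, x2 = False, x3 = False, x4 = True, x5 = False, x6 = False, x7 = False, x8 = True, x9 = False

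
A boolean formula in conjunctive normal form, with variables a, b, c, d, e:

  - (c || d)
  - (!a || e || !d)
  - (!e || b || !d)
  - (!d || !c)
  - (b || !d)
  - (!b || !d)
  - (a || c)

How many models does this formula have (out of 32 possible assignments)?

Case analysis on d and b:
  d=T, b=T: a clause becomes empty — 0.
  d=T, b=F: a clause becomes empty — 0.
  d=F, b=T: remaining (a,c,e) ∈ {(F,T,F); (F,T,T); (T,T,F); (T,T,T)} — 4.
  d=F, b=F: remaining (a,c,e) ∈ {(F,T,F); (F,T,T); (T,T,F); (T,T,T)} — 4.
Total: 0 + 0 + 4 + 4 = 8.

8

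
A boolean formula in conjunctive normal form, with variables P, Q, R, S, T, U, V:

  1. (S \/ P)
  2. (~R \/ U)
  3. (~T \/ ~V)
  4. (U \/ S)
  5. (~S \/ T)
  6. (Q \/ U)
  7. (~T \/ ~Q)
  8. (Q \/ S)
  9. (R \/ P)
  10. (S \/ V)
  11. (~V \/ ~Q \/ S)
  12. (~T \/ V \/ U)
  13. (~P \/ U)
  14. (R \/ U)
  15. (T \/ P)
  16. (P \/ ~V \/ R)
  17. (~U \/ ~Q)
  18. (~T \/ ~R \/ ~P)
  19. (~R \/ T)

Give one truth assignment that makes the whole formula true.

P = 1  Q = 0  R = 0  S = 1  T = 1  U = 1  V = 0

Branch on P: take P = True.
  then U is forced to True.
  then Q is forced to False.
  then S is forced to True.
  then T is forced to True.
  then V is forced to False.
  then R is forced to False.
Every clause has at least one true literal under this assignment.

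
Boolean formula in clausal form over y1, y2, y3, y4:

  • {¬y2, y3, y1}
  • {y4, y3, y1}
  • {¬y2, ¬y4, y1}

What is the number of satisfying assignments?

12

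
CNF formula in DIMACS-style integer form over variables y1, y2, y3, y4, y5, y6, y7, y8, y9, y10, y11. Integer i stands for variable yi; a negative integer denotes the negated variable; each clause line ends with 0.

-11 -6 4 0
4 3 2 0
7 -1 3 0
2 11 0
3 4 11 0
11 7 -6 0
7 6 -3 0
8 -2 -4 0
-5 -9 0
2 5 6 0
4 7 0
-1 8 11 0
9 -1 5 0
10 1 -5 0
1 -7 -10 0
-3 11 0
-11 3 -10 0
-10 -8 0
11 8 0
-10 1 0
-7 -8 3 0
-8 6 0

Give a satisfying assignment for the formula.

y1=1  y2=1  y3=1  y4=1  y5=0  y6=1  y7=0  y8=1  y9=1  y10=0  y11=1

Branch on y1: take y1 = True.
Branch on y2: take y2 = True.
Branch on y3: take y3 = True.
  then y11 is forced to True.
The remaining clauses are satisfied by y4 = True, y5 = False, y6 = True, y7 = False, y8 = True, y9 = True, y10 = False.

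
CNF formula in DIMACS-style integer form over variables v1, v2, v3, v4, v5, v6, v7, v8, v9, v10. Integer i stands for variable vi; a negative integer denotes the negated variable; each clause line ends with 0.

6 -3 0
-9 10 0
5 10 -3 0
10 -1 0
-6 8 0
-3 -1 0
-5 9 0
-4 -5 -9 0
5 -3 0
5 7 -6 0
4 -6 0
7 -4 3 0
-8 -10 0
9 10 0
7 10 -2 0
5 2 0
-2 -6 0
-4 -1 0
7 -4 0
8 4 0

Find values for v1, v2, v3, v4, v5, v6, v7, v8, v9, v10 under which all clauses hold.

v1=F, v2=T, v3=F, v4=T, v5=F, v6=F, v7=T, v8=F, v9=F, v10=T

Check each clause:
  1. (v6 || !v3) — !v3 is true.
  2. (!v9 || v10) — v10 is true.
  3. (v5 || v10 || !v3) — v10 is true.
  4. (v10 || !v1) — v10 is true.
  5. (!v6 || v8) — !v6 is true.
  6. (!v1 || !v3) — !v3 is true.
  7. (v9 || !v5) — !v5 is true.
  8. (!v5 || !v4 || !v9) — !v5 is true.
  9. (!v3 || v5) — !v3 is true.
  10. (!v6 || v7 || v5) — !v6 is true.
  11. (v4 || !v6) — !v6 is true.
  12. (!v4 || v3 || v7) — v7 is true.
  13. (!v8 || !v10) — !v8 is true.
  14. (v10 || v9) — v10 is true.
  15. (!v2 || v10 || v7) — v10 is true.
  16. (v2 || v5) — v2 is true.
  17. (!v6 || !v2) — !v6 is true.
  18. (!v1 || !v4) — !v1 is true.
  19. (v7 || !v4) — v7 is true.
  20. (v4 || v8) — v4 is true.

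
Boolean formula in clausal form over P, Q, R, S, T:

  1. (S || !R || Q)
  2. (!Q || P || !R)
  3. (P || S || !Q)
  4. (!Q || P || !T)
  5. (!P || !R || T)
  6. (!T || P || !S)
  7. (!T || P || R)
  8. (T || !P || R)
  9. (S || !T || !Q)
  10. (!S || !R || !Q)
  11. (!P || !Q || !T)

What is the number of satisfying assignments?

7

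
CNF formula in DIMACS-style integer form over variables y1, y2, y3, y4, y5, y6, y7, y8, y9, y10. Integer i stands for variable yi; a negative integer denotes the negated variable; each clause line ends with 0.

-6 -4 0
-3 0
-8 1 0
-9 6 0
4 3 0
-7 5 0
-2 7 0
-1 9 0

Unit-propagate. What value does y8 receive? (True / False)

(!y3) stands alone — y3 = False.
(y3 || y4): since y3 = False, the clause reduces to (y4). y4 = True.
(!y6 || !y4): since y4 = True, the clause reduces to (!y6). y6 = False.
(y6 || !y9): since y6 = False, the clause reduces to (!y9). y9 = False.
(y9 || !y1) with y9 = False leaves only !y1, so y1 = False.
In (y1 || !y8), y1 is now false; !y8 must hold, so y8 = False.

False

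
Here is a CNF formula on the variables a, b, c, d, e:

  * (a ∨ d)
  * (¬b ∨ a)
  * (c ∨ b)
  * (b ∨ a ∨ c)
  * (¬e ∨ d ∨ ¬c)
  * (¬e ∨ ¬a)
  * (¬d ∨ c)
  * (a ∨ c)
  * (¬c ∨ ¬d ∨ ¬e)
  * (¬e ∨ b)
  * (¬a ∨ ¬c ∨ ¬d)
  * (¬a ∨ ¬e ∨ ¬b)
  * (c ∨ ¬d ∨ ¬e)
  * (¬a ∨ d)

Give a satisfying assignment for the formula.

a=0, b=0, c=1, d=1, e=0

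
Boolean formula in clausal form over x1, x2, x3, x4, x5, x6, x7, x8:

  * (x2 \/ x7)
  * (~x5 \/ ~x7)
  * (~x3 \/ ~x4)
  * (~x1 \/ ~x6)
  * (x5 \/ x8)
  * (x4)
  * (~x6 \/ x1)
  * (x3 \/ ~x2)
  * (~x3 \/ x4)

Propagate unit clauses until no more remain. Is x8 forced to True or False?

True

Unit clause (x4) sets x4 = True.
(~x3 \/ ~x4) with x4 = True leaves only ~x3, so x3 = False.
In (~x2 \/ x3), x3 is now false; ~x2 must hold, so x2 = False.
(x7 \/ x2): since x2 = False, the clause reduces to (x7). x7 = True.
From (~x7 \/ ~x5) and x7 = True: x5 = False.
(x5 \/ x8): since x5 = False, the clause reduces to (x8). x8 = True.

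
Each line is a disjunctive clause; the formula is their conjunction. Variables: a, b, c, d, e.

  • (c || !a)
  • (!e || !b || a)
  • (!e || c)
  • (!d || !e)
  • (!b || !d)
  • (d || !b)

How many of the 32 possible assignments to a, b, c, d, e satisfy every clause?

8

Split on b, then d.
  b=1, d=1: a clause becomes empty — 0.
  b=1, d=0: a clause becomes empty — 0.
  b=0, d=1: remaining (a,c,e) ∈ {(0,0,0); (0,1,0); (1,1,0)} — 3.
  b=0, d=0: 5 of the 8 assignments to (a,c,e) work.
Total: 0 + 0 + 3 + 5 = 8.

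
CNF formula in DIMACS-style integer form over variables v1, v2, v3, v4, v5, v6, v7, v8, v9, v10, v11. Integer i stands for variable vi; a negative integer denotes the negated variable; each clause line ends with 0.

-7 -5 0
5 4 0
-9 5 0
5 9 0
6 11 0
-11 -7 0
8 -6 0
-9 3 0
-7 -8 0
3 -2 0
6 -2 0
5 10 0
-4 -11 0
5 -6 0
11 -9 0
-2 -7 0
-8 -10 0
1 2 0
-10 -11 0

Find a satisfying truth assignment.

v1=0, v2=1, v3=1, v4=0, v5=1, v6=1, v7=0, v8=1, v9=1, v10=0, v11=1

Pure literal: v3 appears only positively; assign v3 = True.
Pure literal: v7 appears only negated; assign v7 = False.
Set v1 = False and propagate.
  then v2 is forced to True.
  then v6 is forced to True.
  then v8 is forced to True.
  then v5 is forced to True.
  then v10 is forced to False.
For the remaining variables, v4 = False, v9 = True, v11 = True works.
Every clause has at least one true literal under this assignment.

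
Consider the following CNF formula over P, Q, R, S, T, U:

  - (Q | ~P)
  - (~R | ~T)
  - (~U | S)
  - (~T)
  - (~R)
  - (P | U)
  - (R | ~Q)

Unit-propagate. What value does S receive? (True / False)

True

Unit clause (~T) sets T = False.
(~R) stands alone — R = False.
(R | ~Q): since R = False, the clause reduces to (~Q). Q = False.
In (Q | ~P), Q is now false; ~P must hold, so P = False.
From (P | U) and P = False: U = True.
(~U | S): since U = True, the clause reduces to (S). S = True.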